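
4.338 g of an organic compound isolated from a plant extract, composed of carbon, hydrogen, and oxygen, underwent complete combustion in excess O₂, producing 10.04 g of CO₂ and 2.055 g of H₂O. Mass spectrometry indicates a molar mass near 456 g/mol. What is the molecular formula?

C24H24O9

mol C = 10.04 g CO₂ ÷ 44.009 g/mol = 0.22814 mol
mol H = 2 × 2.055 g H₂O ÷ 18.015 g/mol = 0.22814 mol
mass O = 4.338 − (2.7401 + 0.22997) = 1.3679 g → mol O = 1.3679 ÷ 15.999 = 0.085499 mol
Divide by the smallest (0.085499 mol): C 2.668, H 2.668, O 1.000
Multiplying each by 3 gives whole numbers: C 8.00, H 8.01, O 3.00
Empirical formula: C8H8O3
Empirical-formula mass = 152.15 g/mol; 456 ÷ 152.15 ≈ 3, so the molecular formula is C24H24O9.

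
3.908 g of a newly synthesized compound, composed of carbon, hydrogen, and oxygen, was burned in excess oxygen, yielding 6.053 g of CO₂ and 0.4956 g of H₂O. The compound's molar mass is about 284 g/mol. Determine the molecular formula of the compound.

mol C = 6.053 g CO₂ ÷ 44.009 g/mol = 0.13754 mol
mol H = 2 × 0.4956 g H₂O ÷ 18.015 g/mol = 0.055021 mol
mass O = 3.908 − (1.6520 + 0.055461) = 2.2005 g → mol O = 2.2005 ÷ 15.999 = 0.13754 mol
Divide by the smallest (0.055021 mol): C 2.500, H 1.000, O 2.500
Multiplying each by 2 gives whole numbers: C 5.00, H 2.00, O 5.00
Empirical formula: C5H2O5
Empirical-formula mass = 142.07 g/mol; 284 ÷ 142.07 ≈ 2, so the molecular formula is C10H4O10.

C10H4O10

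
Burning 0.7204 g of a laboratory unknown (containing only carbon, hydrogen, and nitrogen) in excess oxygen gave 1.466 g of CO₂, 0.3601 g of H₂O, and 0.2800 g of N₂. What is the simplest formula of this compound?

C5H6N3

mol C = 1.466 g CO₂ ÷ 44.009 g/mol = 0.033311 mol
mol H = 2 × 0.3601 g H₂O ÷ 18.015 g/mol = 0.039978 mol
mol N = 2 × 0.2800 g N₂ ÷ 28.014 g/mol = 0.019990 mol
Divide by the smallest (0.019990 mol): C 1.666, H 2.000, N 1.000
Multiplying each by 3 gives whole numbers: C 5.00, H 6.00, N 3.00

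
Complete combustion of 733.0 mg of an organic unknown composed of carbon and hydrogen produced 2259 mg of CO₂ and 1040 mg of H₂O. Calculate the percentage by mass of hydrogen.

mol C = 2.259 g CO₂ ÷ 44.009 g/mol = 0.051330 mol
mol H = 2 × 1.040 g H₂O ÷ 18.015 g/mol = 0.11546 mol
mass % H = 0.11638 g ÷ 0.7330 g × 100%

15.88%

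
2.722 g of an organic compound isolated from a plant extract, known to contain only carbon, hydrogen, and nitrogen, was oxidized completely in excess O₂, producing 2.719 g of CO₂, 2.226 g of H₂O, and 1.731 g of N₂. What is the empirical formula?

CH4N2

mol C = 2.719 g CO₂ ÷ 44.009 g/mol = 0.061783 mol
mol H = 2 × 2.226 g H₂O ÷ 18.015 g/mol = 0.24713 mol
mol N = 2 × 1.731 g N₂ ÷ 28.014 g/mol = 0.12358 mol
Divide by the smallest (0.061783 mol): C 1.000, H 4.000, N 2.000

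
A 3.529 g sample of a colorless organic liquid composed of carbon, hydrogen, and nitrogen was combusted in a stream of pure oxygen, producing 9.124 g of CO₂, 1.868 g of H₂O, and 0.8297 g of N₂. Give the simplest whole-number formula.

mol C = 9.124 g CO₂ ÷ 44.009 g/mol = 0.20732 mol
mol H = 2 × 1.868 g H₂O ÷ 18.015 g/mol = 0.20738 mol
mol N = 2 × 0.8297 g N₂ ÷ 28.014 g/mol = 0.059235 mol
Divide by the smallest (0.059235 mol): C 3.500, H 3.501, N 1.000
Multiplying each by 2 gives whole numbers: C 7.00, H 7.00, N 2.00

C7H7N2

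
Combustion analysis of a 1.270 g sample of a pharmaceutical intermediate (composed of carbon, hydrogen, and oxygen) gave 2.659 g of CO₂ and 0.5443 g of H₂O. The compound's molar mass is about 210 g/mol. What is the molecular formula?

mol C = 2.659 g CO₂ ÷ 44.009 g/mol = 0.060419 mol
mol H = 2 × 0.5443 g H₂O ÷ 18.015 g/mol = 0.060427 mol
mass O = 1.270 − (0.72570 + 0.060911) = 0.48339 g → mol O = 0.48339 ÷ 15.999 = 0.030214 mol
Divide by the smallest (0.030214 mol): C 2.000, H 2.000, O 1.000
Empirical formula: C2H2O
Empirical-formula mass = 42.04 g/mol; 210 ÷ 42.04 ≈ 5, so the molecular formula is C10H10O5.

C10H10O5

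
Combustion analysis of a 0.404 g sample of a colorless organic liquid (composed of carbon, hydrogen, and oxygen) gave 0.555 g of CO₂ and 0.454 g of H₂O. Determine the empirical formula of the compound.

CH4O

mol C = 0.555 g CO₂ ÷ 44.009 g/mol = 0.01261 mol
mol H = 2 × 0.454 g H₂O ÷ 18.015 g/mol = 0.05040 mol
mass O = 0.404 − (0.1515 + 0.05081) = 0.2017 g → mol O = 0.2017 ÷ 15.999 = 0.01261 mol
Divide by the smallest (0.01261 mol): C 1.000, H 3.998, O 1.000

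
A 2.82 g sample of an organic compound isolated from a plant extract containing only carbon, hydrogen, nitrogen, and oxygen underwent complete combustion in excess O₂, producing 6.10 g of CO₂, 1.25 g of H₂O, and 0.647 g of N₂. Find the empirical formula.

C6H6N2O

mol C = 6.10 g CO₂ ÷ 44.009 g/mol = 0.1386 mol
mol H = 2 × 1.25 g H₂O ÷ 18.015 g/mol = 0.1388 mol
mol N = 2 × 0.647 g N₂ ÷ 28.014 g/mol = 0.04619 mol
mass O = 2.82 − (1.665 + 0.1399 + 0.6470) = 0.3683 g → mol O = 0.3683 ÷ 15.999 = 0.02302 mol
Divide by the smallest (0.02302 mol): C 6.021, H 6.028, N 2.007, O 1.000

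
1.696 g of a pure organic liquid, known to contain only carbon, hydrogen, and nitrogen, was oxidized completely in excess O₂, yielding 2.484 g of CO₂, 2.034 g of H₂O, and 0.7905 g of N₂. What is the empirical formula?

CH4N

mol C = 2.484 g CO₂ ÷ 44.009 g/mol = 0.056443 mol
mol H = 2 × 2.034 g H₂O ÷ 18.015 g/mol = 0.22581 mol
mol N = 2 × 0.7905 g N₂ ÷ 28.014 g/mol = 0.056436 mol
Divide by the smallest (0.056436 mol): C 1.000, H 4.001, N 1.000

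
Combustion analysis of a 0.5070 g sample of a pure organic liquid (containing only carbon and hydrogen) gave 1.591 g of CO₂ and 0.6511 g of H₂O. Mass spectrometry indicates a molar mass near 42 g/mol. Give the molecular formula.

C3H6

mol C = 1.591 g CO₂ ÷ 44.009 g/mol = 0.036152 mol
mol H = 2 × 0.6511 g H₂O ÷ 18.015 g/mol = 0.072284 mol
Divide by the smallest (0.036152 mol): C 1.000, H 1.999
Empirical formula: CH2
Empirical-formula mass = 14.03 g/mol; 42 ÷ 14.03 ≈ 3, so the molecular formula is C3H6.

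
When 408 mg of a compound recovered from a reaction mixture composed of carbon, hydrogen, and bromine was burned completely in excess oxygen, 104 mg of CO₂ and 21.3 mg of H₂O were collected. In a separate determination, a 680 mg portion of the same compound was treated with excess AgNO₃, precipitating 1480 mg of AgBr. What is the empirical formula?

mol C = 0.104 g CO₂ ÷ 44.009 g/mol = 0.002363 mol
mol H = 2 × 0.0213 g H₂O ÷ 18.015 g/mol = 0.002365 mol
From the AgBr data: mol Br per gram of compound = (1.48 ÷ 187.772) ÷ 0.680 = 0.01159 mol/g, so in the 0.408 g combustion sample mol Br = 0.004729 mol
Divide by the smallest (0.002363 mol): C 1.000, H 1.001, Br 2.001

CHBr2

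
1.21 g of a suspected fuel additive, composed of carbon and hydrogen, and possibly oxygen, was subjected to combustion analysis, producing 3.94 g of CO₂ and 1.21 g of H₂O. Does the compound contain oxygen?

mol C = 3.94 g CO₂ ÷ 44.009 g/mol = 0.08953 mol
mol H = 2 × 1.21 g H₂O ÷ 18.015 g/mol = 0.1343 mol
C and H together account for 1.211 g — essentially the entire 1.21 g sample — so the compound contains no oxygen.

no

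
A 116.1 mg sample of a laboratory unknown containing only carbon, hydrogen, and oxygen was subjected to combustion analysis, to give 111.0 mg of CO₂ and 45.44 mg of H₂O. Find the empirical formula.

CH2O2

mol C = 0.1110 g CO₂ ÷ 44.009 g/mol = 0.0025222 mol
mol H = 2 × 0.04544 g H₂O ÷ 18.015 g/mol = 0.0050447 mol
mass O = 0.1161 − (0.030294 + 0.0050850) = 0.080721 g → mol O = 0.080721 ÷ 15.999 = 0.0050454 mol
Divide by the smallest (0.0025222 mol): C 1.000, H 2.000, O 2.000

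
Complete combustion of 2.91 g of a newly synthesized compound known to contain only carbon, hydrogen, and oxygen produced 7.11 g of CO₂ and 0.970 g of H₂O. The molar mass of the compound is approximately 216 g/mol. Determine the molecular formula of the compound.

C12H8O4

mol C = 7.11 g CO₂ ÷ 44.009 g/mol = 0.1616 mol
mol H = 2 × 0.970 g H₂O ÷ 18.015 g/mol = 0.1077 mol
mass O = 2.91 − (1.940 + 0.1085) = 0.8610 g → mol O = 0.8610 ÷ 15.999 = 0.05381 mol
Divide by the smallest (0.05381 mol): C 3.002, H 2.001, O 1.000
Empirical formula: C3H2O
Empirical-formula mass = 54.05 g/mol; 216 ÷ 54.05 ≈ 4, so the molecular formula is C12H8O4.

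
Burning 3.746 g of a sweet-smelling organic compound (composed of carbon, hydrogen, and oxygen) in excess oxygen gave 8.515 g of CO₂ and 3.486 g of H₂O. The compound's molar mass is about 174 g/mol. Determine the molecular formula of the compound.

mol C = 8.515 g CO₂ ÷ 44.009 g/mol = 0.19348 mol
mol H = 2 × 3.486 g H₂O ÷ 18.015 g/mol = 0.38701 mol
mass O = 3.746 − (2.3239 + 0.39011) = 1.0320 g → mol O = 1.0320 ÷ 15.999 = 0.064502 mol
Divide by the smallest (0.064502 mol): C 3.000, H 6.000, O 1.000
Empirical formula: C3H6O
Empirical-formula mass = 58.08 g/mol; 174 ÷ 58.08 ≈ 3, so the molecular formula is C9H18O3.

C9H18O3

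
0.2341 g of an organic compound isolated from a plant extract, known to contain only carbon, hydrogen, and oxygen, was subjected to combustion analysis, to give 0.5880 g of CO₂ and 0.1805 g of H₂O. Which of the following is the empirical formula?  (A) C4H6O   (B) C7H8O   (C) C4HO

mol C = 0.5880 g CO₂ ÷ 44.009 g/mol = 0.013361 mol
mol H = 2 × 0.1805 g H₂O ÷ 18.015 g/mol = 0.020039 mol
mass O = 0.2341 − (0.16048 + 0.020199) = 0.053423 g → mol O = 0.053423 ÷ 15.999 = 0.0033391 mol
Divide by the smallest (0.0033391 mol): C 4.001, H 6.001, O 1.000

(A) C4H6O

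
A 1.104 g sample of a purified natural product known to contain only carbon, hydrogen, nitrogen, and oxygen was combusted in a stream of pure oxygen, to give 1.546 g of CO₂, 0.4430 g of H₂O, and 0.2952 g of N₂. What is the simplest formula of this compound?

C5H7N3O3

mol C = 1.546 g CO₂ ÷ 44.009 g/mol = 0.035129 mol
mol H = 2 × 0.4430 g H₂O ÷ 18.015 g/mol = 0.049181 mol
mol N = 2 × 0.2952 g N₂ ÷ 28.014 g/mol = 0.021075 mol
mass O = 1.104 − (0.42194 + 0.049575 + 0.29520) = 0.33729 g → mol O = 0.33729 ÷ 15.999 = 0.021082 mol
Divide by the smallest (0.021075 mol): C 1.667, H 2.334, N 1.000, O 1.000
Multiplying each by 3 gives whole numbers: C 5.00, H 7.00, N 3.00, O 3.00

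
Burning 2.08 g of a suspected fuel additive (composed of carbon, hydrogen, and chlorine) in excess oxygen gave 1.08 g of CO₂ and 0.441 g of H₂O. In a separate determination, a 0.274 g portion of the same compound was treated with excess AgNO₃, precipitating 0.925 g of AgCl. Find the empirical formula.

CH2Cl2

mol C = 1.08 g CO₂ ÷ 44.009 g/mol = 0.02454 mol
mol H = 2 × 0.441 g H₂O ÷ 18.015 g/mol = 0.04896 mol
From the AgCl data: mol Cl per gram of compound = (0.925 ÷ 143.318) ÷ 0.274 = 0.02356 mol/g, so in the 2.08 g combustion sample mol Cl = 0.04900 mol
Divide by the smallest (0.02454 mol): C 1.000, H 1.995, Cl 1.997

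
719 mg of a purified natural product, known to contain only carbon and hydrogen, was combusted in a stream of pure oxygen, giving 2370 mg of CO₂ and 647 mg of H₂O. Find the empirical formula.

mol C = 2.37 g CO₂ ÷ 44.009 g/mol = 0.05385 mol
mol H = 2 × 0.647 g H₂O ÷ 18.015 g/mol = 0.07183 mol
Divide by the smallest (0.05385 mol): C 1.000, H 1.334
Multiplying each by 3 gives whole numbers: C 3.00, H 4.00

C3H4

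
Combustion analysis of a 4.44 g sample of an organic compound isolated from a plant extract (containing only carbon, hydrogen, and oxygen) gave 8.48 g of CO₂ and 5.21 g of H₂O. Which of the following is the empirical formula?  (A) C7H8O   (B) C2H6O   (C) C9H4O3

mol C = 8.48 g CO₂ ÷ 44.009 g/mol = 0.1927 mol
mol H = 2 × 5.21 g H₂O ÷ 18.015 g/mol = 0.5784 mol
mass O = 4.44 − (2.314 + 0.5830) = 1.543 g → mol O = 1.543 ÷ 15.999 = 0.09642 mol
Divide by the smallest (0.09642 mol): C 1.998, H 5.999, O 1.000

(B) C2H6O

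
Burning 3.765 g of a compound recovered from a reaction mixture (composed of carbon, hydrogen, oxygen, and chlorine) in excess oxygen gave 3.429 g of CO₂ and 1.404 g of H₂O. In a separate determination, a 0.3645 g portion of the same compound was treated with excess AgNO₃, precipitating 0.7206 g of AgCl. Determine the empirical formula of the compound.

C3H6Cl2O2

mol C = 3.429 g CO₂ ÷ 44.009 g/mol = 0.077916 mol
mol H = 2 × 1.404 g H₂O ÷ 18.015 g/mol = 0.15587 mol
From the AgCl data: mol Cl per gram of compound = (0.7206 ÷ 143.318) ÷ 0.3645 = 0.013794 mol/g, so in the 3.765 g combustion sample mol Cl = 0.051935 mol
mass O = 3.765 − (0.93585 + 0.15712 + 1.8411) = 0.83094 g → mol O = 0.83094 ÷ 15.999 = 0.051937 mol
Divide by the smallest (0.051935 mol): C 1.500, H 3.001, Cl 1.000, O 1.000
Multiplying each by 2 gives whole numbers: C 3.00, H 6.00, Cl 2.00, O 2.00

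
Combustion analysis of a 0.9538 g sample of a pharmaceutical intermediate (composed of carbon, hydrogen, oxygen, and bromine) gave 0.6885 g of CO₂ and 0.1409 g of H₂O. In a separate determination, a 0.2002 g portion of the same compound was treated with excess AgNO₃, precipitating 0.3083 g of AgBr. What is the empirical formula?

mol C = 0.6885 g CO₂ ÷ 44.009 g/mol = 0.015645 mol
mol H = 2 × 0.1409 g H₂O ÷ 18.015 g/mol = 0.015643 mol
From the AgBr data: mol Br per gram of compound = (0.3083 ÷ 187.772) ÷ 0.2002 = 0.0082012 mol/g, so in the 0.9538 g combustion sample mol Br = 0.0078223 mol
mass O = 0.9538 − (0.18791 + 0.015768 + 0.62504) = 0.12509 g → mol O = 0.12509 ÷ 15.999 = 0.0078187 mol
Divide by the smallest (0.0078187 mol): C 2.001, H 2.001, Br 1.000, O 1.000

C2H2BrO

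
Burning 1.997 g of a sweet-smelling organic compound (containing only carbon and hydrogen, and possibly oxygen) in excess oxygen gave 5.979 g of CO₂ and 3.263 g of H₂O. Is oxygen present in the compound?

no

mol C = 5.979 g CO₂ ÷ 44.009 g/mol = 0.13586 mol
mol H = 2 × 3.263 g H₂O ÷ 18.015 g/mol = 0.36225 mol
C and H together account for 1.9969 g — essentially the entire 1.997 g sample — so the compound contains no oxygen.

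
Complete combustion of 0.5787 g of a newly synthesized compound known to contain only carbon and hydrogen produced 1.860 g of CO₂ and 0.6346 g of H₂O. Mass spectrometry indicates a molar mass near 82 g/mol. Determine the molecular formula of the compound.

C6H10

mol C = 1.860 g CO₂ ÷ 44.009 g/mol = 0.042264 mol
mol H = 2 × 0.6346 g H₂O ÷ 18.015 g/mol = 0.070452 mol
Divide by the smallest (0.042264 mol): C 1.000, H 1.667
Multiplying each by 3 gives whole numbers: C 3.00, H 5.00
Empirical formula: C3H5
Empirical-formula mass = 41.07 g/mol; 82 ÷ 41.07 ≈ 2, so the molecular formula is C6H10.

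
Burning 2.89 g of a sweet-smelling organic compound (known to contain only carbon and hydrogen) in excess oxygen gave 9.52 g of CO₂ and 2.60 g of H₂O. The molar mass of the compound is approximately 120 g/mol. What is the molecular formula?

mol C = 9.52 g CO₂ ÷ 44.009 g/mol = 0.2163 mol
mol H = 2 × 2.60 g H₂O ÷ 18.015 g/mol = 0.2886 mol
Divide by the smallest (0.2163 mol): C 1.000, H 1.334
Multiplying each by 3 gives whole numbers: C 3.00, H 4.00
Empirical formula: C3H4
Empirical-formula mass = 40.06 g/mol; 120 ÷ 40.06 ≈ 3, so the molecular formula is C9H12.

C9H12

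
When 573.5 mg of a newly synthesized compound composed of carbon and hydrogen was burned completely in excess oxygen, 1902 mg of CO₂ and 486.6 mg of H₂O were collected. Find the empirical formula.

C4H5

mol C = 1.902 g CO₂ ÷ 44.009 g/mol = 0.043218 mol
mol H = 2 × 0.4866 g H₂O ÷ 18.015 g/mol = 0.054022 mol
Divide by the smallest (0.043218 mol): C 1.000, H 1.250
Multiplying each by 4 gives whole numbers: C 4.00, H 5.00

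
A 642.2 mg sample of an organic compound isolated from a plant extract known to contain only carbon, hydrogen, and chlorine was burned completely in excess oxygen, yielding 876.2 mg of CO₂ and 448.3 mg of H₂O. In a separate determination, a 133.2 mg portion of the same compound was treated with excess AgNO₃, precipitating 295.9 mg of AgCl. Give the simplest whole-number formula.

C2H5Cl

mol C = 0.8762 g CO₂ ÷ 44.009 g/mol = 0.019910 mol
mol H = 2 × 0.4483 g H₂O ÷ 18.015 g/mol = 0.049770 mol
From the AgCl data: mol Cl per gram of compound = (0.2959 ÷ 143.318) ÷ 0.1332 = 0.015500 mol/g, so in the 0.6422 g combustion sample mol Cl = 0.0099543 mol
Divide by the smallest (0.0099543 mol): C 2.000, H 5.000, Cl 1.000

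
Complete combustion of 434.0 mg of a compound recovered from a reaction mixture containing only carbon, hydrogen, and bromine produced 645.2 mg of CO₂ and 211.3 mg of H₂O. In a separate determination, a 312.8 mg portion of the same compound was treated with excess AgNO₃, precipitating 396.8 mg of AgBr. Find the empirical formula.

C5H8Br

mol C = 0.6452 g CO₂ ÷ 44.009 g/mol = 0.014661 mol
mol H = 2 × 0.2113 g H₂O ÷ 18.015 g/mol = 0.023458 mol
From the AgBr data: mol Br per gram of compound = (0.3968 ÷ 187.772) ÷ 0.3128 = 0.0067558 mol/g, so in the 0.4340 g combustion sample mol Br = 0.0029320 mol
Divide by the smallest (0.0029320 mol): C 5.000, H 8.001, Br 1.000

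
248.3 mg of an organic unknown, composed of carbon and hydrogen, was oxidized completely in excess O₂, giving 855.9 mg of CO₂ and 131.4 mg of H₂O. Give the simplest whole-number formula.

C4H3

mol C = 0.8559 g CO₂ ÷ 44.009 g/mol = 0.019448 mol
mol H = 2 × 0.1314 g H₂O ÷ 18.015 g/mol = 0.014588 mol
Divide by the smallest (0.014588 mol): C 1.333, H 1.000
Multiplying each by 3 gives whole numbers: C 4.00, H 3.00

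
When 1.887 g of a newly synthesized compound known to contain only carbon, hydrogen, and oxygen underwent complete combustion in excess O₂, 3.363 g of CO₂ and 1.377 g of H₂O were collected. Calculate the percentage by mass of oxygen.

mol C = 3.363 g CO₂ ÷ 44.009 g/mol = 0.076416 mol
mol H = 2 × 1.377 g H₂O ÷ 18.015 g/mol = 0.15287 mol
mass O = 1.887 − (0.91783 + 0.15410) = 0.81507 g → mol O = 0.81507 ÷ 15.999 = 0.050945 mol
mass % O = 0.81507 g ÷ 1.887 g × 100%

43.19%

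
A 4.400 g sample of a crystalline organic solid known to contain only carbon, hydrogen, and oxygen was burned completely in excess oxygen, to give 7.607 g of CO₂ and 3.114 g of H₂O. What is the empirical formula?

C7H14O5

mol C = 7.607 g CO₂ ÷ 44.009 g/mol = 0.17285 mol
mol H = 2 × 3.114 g H₂O ÷ 18.015 g/mol = 0.34571 mol
mass O = 4.400 − (2.0761 + 0.34848) = 1.9754 g → mol O = 1.9754 ÷ 15.999 = 0.12347 mol
Divide by the smallest (0.12347 mol): C 1.400, H 2.800, O 1.000
Multiplying each by 5 gives whole numbers: C 7.00, H 14.00, O 5.00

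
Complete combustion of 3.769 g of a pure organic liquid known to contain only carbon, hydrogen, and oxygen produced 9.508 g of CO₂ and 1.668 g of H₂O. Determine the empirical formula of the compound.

C7H6O2

mol C = 9.508 g CO₂ ÷ 44.009 g/mol = 0.21605 mol
mol H = 2 × 1.668 g H₂O ÷ 18.015 g/mol = 0.18518 mol
mass O = 3.769 − (2.5949 + 0.18666) = 0.98740 g → mol O = 0.98740 ÷ 15.999 = 0.061717 mol
Divide by the smallest (0.061717 mol): C 3.501, H 3.000, O 1.000
Multiplying each by 2 gives whole numbers: C 7.00, H 6.00, O 2.00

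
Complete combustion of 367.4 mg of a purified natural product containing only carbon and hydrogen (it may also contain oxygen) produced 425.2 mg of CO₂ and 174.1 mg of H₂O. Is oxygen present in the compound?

yes

mol C = 0.4252 g CO₂ ÷ 44.009 g/mol = 0.0096617 mol
mol H = 2 × 0.1741 g H₂O ÷ 18.015 g/mol = 0.019328 mol
C and H account for only 0.13553 g of the 0.3674 g sample; the remaining 0.23187 g must be oxygen.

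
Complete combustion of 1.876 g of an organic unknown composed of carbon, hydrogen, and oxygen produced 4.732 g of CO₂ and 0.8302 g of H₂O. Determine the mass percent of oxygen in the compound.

mol C = 4.732 g CO₂ ÷ 44.009 g/mol = 0.10752 mol
mol H = 2 × 0.8302 g H₂O ÷ 18.015 g/mol = 0.092168 mol
mass O = 1.876 − (1.2915 + 0.092905) = 0.49163 g → mol O = 0.49163 ÷ 15.999 = 0.030729 mol
mass % O = 0.49163 g ÷ 1.876 g × 100%

26.21%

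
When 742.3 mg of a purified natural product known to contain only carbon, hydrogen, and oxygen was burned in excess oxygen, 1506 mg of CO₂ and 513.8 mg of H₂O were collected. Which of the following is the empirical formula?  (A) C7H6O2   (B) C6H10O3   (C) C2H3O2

mol C = 1.506 g CO₂ ÷ 44.009 g/mol = 0.034220 mol
mol H = 2 × 0.5138 g H₂O ÷ 18.015 g/mol = 0.057041 mol
mass O = 0.7423 − (0.41102 + 0.057498) = 0.27378 g → mol O = 0.27378 ÷ 15.999 = 0.017112 mol
Divide by the smallest (0.017112 mol): C 2.000, H 3.333, O 1.000
Multiplying each by 3 gives whole numbers: C 6.00, H 10.00, O 3.00

(B) C6H10O3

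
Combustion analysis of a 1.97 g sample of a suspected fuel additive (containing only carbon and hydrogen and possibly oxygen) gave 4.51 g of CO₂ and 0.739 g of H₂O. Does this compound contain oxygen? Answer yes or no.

yes

mol C = 4.51 g CO₂ ÷ 44.009 g/mol = 0.1025 mol
mol H = 2 × 0.739 g H₂O ÷ 18.015 g/mol = 0.08204 mol
C and H account for only 1.314 g of the 1.97 g sample; the remaining 0.6564 g must be oxygen.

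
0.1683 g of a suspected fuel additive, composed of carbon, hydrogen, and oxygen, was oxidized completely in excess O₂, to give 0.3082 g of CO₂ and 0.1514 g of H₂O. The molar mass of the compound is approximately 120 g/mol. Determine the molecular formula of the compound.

C5H12O3

mol C = 0.3082 g CO₂ ÷ 44.009 g/mol = 0.0070031 mol
mol H = 2 × 0.1514 g H₂O ÷ 18.015 g/mol = 0.016808 mol
mass O = 0.1683 − (0.084114 + 0.016943) = 0.067243 g → mol O = 0.067243 ÷ 15.999 = 0.0042029 mol
Divide by the smallest (0.0042029 mol): C 1.666, H 3.999, O 1.000
Multiplying each by 3 gives whole numbers: C 5.00, H 12.00, O 3.00
Empirical formula: C5H12O3
Empirical-formula mass = 120.15 g/mol; 120 ÷ 120.15 ≈ 1, so the molecular formula is C5H12O3.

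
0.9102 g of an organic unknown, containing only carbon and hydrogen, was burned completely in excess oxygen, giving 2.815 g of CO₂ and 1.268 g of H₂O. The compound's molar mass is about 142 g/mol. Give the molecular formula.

mol C = 2.815 g CO₂ ÷ 44.009 g/mol = 0.063964 mol
mol H = 2 × 1.268 g H₂O ÷ 18.015 g/mol = 0.14077 mol
Divide by the smallest (0.063964 mol): C 1.000, H 2.201
Multiplying each by 5 gives whole numbers: C 5.00, H 11.00
Empirical formula: C5H11
Empirical-formula mass = 71.14 g/mol; 142 ÷ 71.14 ≈ 2, so the molecular formula is C10H22.

C10H22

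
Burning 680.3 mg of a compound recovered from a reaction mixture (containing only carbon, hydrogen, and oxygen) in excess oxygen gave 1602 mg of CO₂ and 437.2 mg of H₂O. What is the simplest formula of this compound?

C3H4O

mol C = 1.602 g CO₂ ÷ 44.009 g/mol = 0.036402 mol
mol H = 2 × 0.4372 g H₂O ÷ 18.015 g/mol = 0.048537 mol
mass O = 0.6803 − (0.43722 + 0.048926) = 0.19415 g → mol O = 0.19415 ÷ 15.999 = 0.012135 mol
Divide by the smallest (0.012135 mol): C 3.000, H 4.000, O 1.000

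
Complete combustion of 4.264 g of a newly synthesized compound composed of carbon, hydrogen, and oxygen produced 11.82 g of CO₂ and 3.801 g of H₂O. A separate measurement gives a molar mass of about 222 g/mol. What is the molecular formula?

mol C = 11.82 g CO₂ ÷ 44.009 g/mol = 0.26858 mol
mol H = 2 × 3.801 g H₂O ÷ 18.015 g/mol = 0.42198 mol
mass O = 4.264 − (3.2259 + 0.42536) = 0.61271 g → mol O = 0.61271 ÷ 15.999 = 0.038297 mol
Divide by the smallest (0.038297 mol): C 7.013, H 11.019, O 1.000
Empirical formula: C7H11O
Empirical-formula mass = 111.16 g/mol; 222 ÷ 111.16 ≈ 2, so the molecular formula is C14H22O2.

C14H22O2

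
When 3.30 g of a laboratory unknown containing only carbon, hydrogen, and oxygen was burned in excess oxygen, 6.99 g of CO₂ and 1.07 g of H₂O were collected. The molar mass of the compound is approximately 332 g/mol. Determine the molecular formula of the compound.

C16H12O8

mol C = 6.99 g CO₂ ÷ 44.009 g/mol = 0.1588 mol
mol H = 2 × 1.07 g H₂O ÷ 18.015 g/mol = 0.1188 mol
mass O = 3.30 − (1.908 + 0.1197) = 1.273 g → mol O = 1.273 ÷ 15.999 = 0.07954 mol
Divide by the smallest (0.07954 mol): C 1.997, H 1.493, O 1.000
Multiplying each by 2 gives whole numbers: C 3.99, H 2.99, O 2.00
Empirical formula: C4H3O2
Empirical-formula mass = 83.07 g/mol; 332 ÷ 83.07 ≈ 4, so the molecular formula is C16H12O8.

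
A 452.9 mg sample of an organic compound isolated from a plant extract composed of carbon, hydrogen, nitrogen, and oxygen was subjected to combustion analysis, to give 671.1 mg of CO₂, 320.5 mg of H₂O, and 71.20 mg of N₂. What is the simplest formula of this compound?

mol C = 0.6711 g CO₂ ÷ 44.009 g/mol = 0.015249 mol
mol H = 2 × 0.3205 g H₂O ÷ 18.015 g/mol = 0.035581 mol
mol N = 2 × 0.07120 g N₂ ÷ 28.014 g/mol = 0.0050832 mol
mass O = 0.4529 − (0.18316 + 0.035866 + 0.071200) = 0.16268 g → mol O = 0.16268 ÷ 15.999 = 0.010168 mol
Divide by the smallest (0.0050832 mol): C 3.000, H 7.000, N 1.000, O 2.000

C3H7NO2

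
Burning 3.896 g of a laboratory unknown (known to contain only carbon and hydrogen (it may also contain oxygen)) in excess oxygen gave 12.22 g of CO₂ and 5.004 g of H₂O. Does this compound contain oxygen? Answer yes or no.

mol C = 12.22 g CO₂ ÷ 44.009 g/mol = 0.27767 mol
mol H = 2 × 5.004 g H₂O ÷ 18.015 g/mol = 0.55554 mol
C and H together account for 3.8951 g — essentially the entire 3.896 g sample — so the compound contains no oxygen.

no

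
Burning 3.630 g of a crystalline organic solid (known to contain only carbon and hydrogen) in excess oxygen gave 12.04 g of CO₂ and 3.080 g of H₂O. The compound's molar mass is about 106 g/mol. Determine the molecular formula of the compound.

mol C = 12.04 g CO₂ ÷ 44.009 g/mol = 0.27358 mol
mol H = 2 × 3.080 g H₂O ÷ 18.015 g/mol = 0.34194 mol
Divide by the smallest (0.27358 mol): C 1.000, H 1.250
Multiplying each by 4 gives whole numbers: C 4.00, H 5.00
Empirical formula: C4H5
Empirical-formula mass = 53.08 g/mol; 106 ÷ 53.08 ≈ 2, so the molecular formula is C8H10.

C8H10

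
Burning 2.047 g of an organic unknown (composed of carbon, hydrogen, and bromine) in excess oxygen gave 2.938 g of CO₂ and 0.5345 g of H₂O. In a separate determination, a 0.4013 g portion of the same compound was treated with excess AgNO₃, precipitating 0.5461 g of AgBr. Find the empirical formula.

C9H8Br2

mol C = 2.938 g CO₂ ÷ 44.009 g/mol = 0.066759 mol
mol H = 2 × 0.5345 g H₂O ÷ 18.015 g/mol = 0.059339 mol
From the AgBr data: mol Br per gram of compound = (0.5461 ÷ 187.772) ÷ 0.4013 = 0.0072472 mol/g, so in the 2.047 g combustion sample mol Br = 0.014835 mol
Divide by the smallest (0.014835 mol): C 4.500, H 4.000, Br 1.000
Multiplying each by 2 gives whole numbers: C 9.00, H 8.00, Br 2.00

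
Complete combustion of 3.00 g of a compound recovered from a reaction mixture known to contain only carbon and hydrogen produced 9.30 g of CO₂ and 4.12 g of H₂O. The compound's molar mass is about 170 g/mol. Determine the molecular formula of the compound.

C12H26

mol C = 9.30 g CO₂ ÷ 44.009 g/mol = 0.2113 mol
mol H = 2 × 4.12 g H₂O ÷ 18.015 g/mol = 0.4574 mol
Divide by the smallest (0.2113 mol): C 1.000, H 2.164
Multiplying each by 6 gives whole numbers: C 6.00, H 12.99
Empirical formula: C6H13
Empirical-formula mass = 85.17 g/mol; 170 ÷ 85.17 ≈ 2, so the molecular formula is C12H26.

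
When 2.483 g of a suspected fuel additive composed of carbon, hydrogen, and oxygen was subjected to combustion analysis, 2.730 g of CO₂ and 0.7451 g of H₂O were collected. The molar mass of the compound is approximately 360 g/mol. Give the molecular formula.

mol C = 2.730 g CO₂ ÷ 44.009 g/mol = 0.062033 mol
mol H = 2 × 0.7451 g H₂O ÷ 18.015 g/mol = 0.082720 mol
mass O = 2.483 − (0.74508 + 0.083382) = 1.6545 g → mol O = 1.6545 ÷ 15.999 = 0.10342 mol
Divide by the smallest (0.062033 mol): C 1.000, H 1.333, O 1.667
Multiplying each by 3 gives whole numbers: C 3.00, H 4.00, O 5.00
Empirical formula: C3H4O5
Empirical-formula mass = 120.06 g/mol; 360 ÷ 120.06 ≈ 3, so the molecular formula is C9H12O15.

C9H12O15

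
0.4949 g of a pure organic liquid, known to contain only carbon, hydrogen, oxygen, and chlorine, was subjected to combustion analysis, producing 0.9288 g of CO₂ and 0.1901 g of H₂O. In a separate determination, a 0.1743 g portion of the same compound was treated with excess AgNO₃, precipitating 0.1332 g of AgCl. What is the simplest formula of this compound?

C8H8ClO3

mol C = 0.9288 g CO₂ ÷ 44.009 g/mol = 0.021105 mol
mol H = 2 × 0.1901 g H₂O ÷ 18.015 g/mol = 0.021105 mol
From the AgCl data: mol Cl per gram of compound = (0.1332 ÷ 143.318) ÷ 0.1743 = 0.0053322 mol/g, so in the 0.4949 g combustion sample mol Cl = 0.0026389 mol
mass O = 0.4949 − (0.25349 + 0.021273 + 0.093549) = 0.12659 g → mol O = 0.12659 ÷ 15.999 = 0.0079122 mol
Divide by the smallest (0.0026389 mol): C 7.998, H 7.998, Cl 1.000, O 2.998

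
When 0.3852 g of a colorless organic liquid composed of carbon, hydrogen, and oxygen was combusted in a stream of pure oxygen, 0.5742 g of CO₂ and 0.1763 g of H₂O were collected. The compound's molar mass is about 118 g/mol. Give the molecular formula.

C4H6O4

mol C = 0.5742 g CO₂ ÷ 44.009 g/mol = 0.013047 mol
mol H = 2 × 0.1763 g H₂O ÷ 18.015 g/mol = 0.019573 mol
mass O = 0.3852 − (0.15671 + 0.019729) = 0.20876 g → mol O = 0.20876 ÷ 15.999 = 0.013048 mol
Divide by the smallest (0.013047 mol): C 1.000, H 1.500, O 1.000
Multiplying each by 2 gives whole numbers: C 2.00, H 3.00, O 2.00
Empirical formula: C2H3O2
Empirical-formula mass = 59.04 g/mol; 118 ÷ 59.04 ≈ 2, so the molecular formula is C4H6O4.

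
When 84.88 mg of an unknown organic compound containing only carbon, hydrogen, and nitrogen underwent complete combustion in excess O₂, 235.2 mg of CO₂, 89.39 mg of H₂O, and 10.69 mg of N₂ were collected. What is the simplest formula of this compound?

C7H13N

mol C = 0.2352 g CO₂ ÷ 44.009 g/mol = 0.0053444 mol
mol H = 2 × 0.08939 g H₂O ÷ 18.015 g/mol = 0.0099240 mol
mol N = 2 × 0.01069 g N₂ ÷ 28.014 g/mol = 0.00076319 mol
Divide by the smallest (0.00076319 mol): C 7.003, H 13.003, N 1.000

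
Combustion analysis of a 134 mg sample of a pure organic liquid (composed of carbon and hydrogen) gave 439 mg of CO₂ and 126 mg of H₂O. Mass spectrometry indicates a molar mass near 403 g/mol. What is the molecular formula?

C30H42

mol C = 0.439 g CO₂ ÷ 44.009 g/mol = 0.009975 mol
mol H = 2 × 0.126 g H₂O ÷ 18.015 g/mol = 0.01399 mol
Divide by the smallest (0.009975 mol): C 1.000, H 1.402
Multiplying each by 5 gives whole numbers: C 5.00, H 7.01
Empirical formula: C5H7
Empirical-formula mass = 67.11 g/mol; 403 ÷ 67.11 ≈ 6, so the molecular formula is C30H42.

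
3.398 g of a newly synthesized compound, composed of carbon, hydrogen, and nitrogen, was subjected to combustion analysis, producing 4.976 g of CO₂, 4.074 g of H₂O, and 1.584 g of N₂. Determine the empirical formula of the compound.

mol C = 4.976 g CO₂ ÷ 44.009 g/mol = 0.11307 mol
mol H = 2 × 4.074 g H₂O ÷ 18.015 g/mol = 0.45229 mol
mol N = 2 × 1.584 g N₂ ÷ 28.014 g/mol = 0.11309 mol
Divide by the smallest (0.11307 mol): C 1.000, H 4.000, N 1.000

CH4N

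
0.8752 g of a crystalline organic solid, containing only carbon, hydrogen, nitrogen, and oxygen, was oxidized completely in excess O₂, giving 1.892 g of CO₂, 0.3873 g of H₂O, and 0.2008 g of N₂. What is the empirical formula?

C6H6N2O

mol C = 1.892 g CO₂ ÷ 44.009 g/mol = 0.042991 mol
mol H = 2 × 0.3873 g H₂O ÷ 18.015 g/mol = 0.042998 mol
mol N = 2 × 0.2008 g N₂ ÷ 28.014 g/mol = 0.014336 mol
mass O = 0.8752 − (0.51637 + 0.043341 + 0.20080) = 0.11469 g → mol O = 0.11469 ÷ 15.999 = 0.0071686 mol
Divide by the smallest (0.0071686 mol): C 5.997, H 5.998, N 2.000, O 1.000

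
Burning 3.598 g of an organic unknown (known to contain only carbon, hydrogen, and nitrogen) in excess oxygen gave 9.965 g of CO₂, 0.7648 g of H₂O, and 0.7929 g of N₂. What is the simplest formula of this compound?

mol C = 9.965 g CO₂ ÷ 44.009 g/mol = 0.22643 mol
mol H = 2 × 0.7648 g H₂O ÷ 18.015 g/mol = 0.084907 mol
mol N = 2 × 0.7929 g N₂ ÷ 28.014 g/mol = 0.056607 mol
Divide by the smallest (0.056607 mol): C 4.000, H 1.500, N 1.000
Multiplying each by 2 gives whole numbers: C 8.00, H 3.00, N 2.00

C8H3N2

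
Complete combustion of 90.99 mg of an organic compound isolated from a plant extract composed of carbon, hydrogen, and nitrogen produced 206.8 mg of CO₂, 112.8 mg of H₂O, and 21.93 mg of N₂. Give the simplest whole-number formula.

mol C = 0.2068 g CO₂ ÷ 44.009 g/mol = 0.0046990 mol
mol H = 2 × 0.1128 g H₂O ÷ 18.015 g/mol = 0.012523 mol
mol N = 2 × 0.02193 g N₂ ÷ 28.014 g/mol = 0.0015656 mol
Divide by the smallest (0.0015656 mol): C 3.001, H 7.999, N 1.000

C3H8N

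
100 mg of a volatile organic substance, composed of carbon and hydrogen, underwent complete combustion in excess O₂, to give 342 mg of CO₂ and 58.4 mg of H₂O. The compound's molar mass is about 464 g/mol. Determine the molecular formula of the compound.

C36H30

mol C = 0.342 g CO₂ ÷ 44.009 g/mol = 0.007771 mol
mol H = 2 × 0.0584 g H₂O ÷ 18.015 g/mol = 0.006483 mol
Divide by the smallest (0.006483 mol): C 1.199, H 1.000
Multiplying each by 5 gives whole numbers: C 5.99, H 5.00
Empirical formula: C6H5
Empirical-formula mass = 77.11 g/mol; 464 ÷ 77.11 ≈ 6, so the molecular formula is C36H30.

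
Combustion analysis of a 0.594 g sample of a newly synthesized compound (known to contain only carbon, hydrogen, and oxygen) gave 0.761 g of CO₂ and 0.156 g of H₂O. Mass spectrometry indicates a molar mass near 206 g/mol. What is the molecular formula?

mol C = 0.761 g CO₂ ÷ 44.009 g/mol = 0.01729 mol
mol H = 2 × 0.156 g H₂O ÷ 18.015 g/mol = 0.01732 mol
mass O = 0.594 − (0.2077 + 0.01746) = 0.3688 g → mol O = 0.3688 ÷ 15.999 = 0.02305 mol
Divide by the smallest (0.01729 mol): C 1.000, H 1.002, O 1.333
Multiplying each by 3 gives whole numbers: C 3.00, H 3.00, O 4.00
Empirical formula: C3H3O4
Empirical-formula mass = 103.05 g/mol; 206 ÷ 103.05 ≈ 2, so the molecular formula is C6H6O8.

C6H6O8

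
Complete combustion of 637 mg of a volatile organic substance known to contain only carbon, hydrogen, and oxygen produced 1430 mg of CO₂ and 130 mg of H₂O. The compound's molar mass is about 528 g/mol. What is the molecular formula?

C27H12O12

mol C = 1.43 g CO₂ ÷ 44.009 g/mol = 0.03249 mol
mol H = 2 × 0.130 g H₂O ÷ 18.015 g/mol = 0.01443 mol
mass O = 0.637 − (0.3903 + 0.01455) = 0.2322 g → mol O = 0.2322 ÷ 15.999 = 0.01451 mol
Divide by the smallest (0.01443 mol): C 2.251, H 1.000, O 1.006
Multiplying each by 4 gives whole numbers: C 9.01, H 4.00, O 4.02
Empirical formula: C9H4O4
Empirical-formula mass = 176.13 g/mol; 528 ÷ 176.13 ≈ 3, so the molecular formula is C27H12O12.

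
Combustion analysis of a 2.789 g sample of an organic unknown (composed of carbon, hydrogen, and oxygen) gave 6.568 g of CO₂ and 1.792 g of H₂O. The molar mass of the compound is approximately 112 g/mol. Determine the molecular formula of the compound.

mol C = 6.568 g CO₂ ÷ 44.009 g/mol = 0.14924 mol
mol H = 2 × 1.792 g H₂O ÷ 18.015 g/mol = 0.19895 mol
mass O = 2.789 − (1.7925 + 0.20054) = 0.79592 g → mol O = 0.79592 ÷ 15.999 = 0.049748 mol
Divide by the smallest (0.049748 mol): C 3.000, H 3.999, O 1.000
Empirical formula: C3H4O
Empirical-formula mass = 56.06 g/mol; 112 ÷ 56.06 ≈ 2, so the molecular formula is C6H8O2.

C6H8O2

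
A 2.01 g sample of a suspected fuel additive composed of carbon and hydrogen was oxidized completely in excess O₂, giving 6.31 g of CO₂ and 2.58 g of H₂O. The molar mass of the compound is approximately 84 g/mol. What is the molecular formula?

mol C = 6.31 g CO₂ ÷ 44.009 g/mol = 0.1434 mol
mol H = 2 × 2.58 g H₂O ÷ 18.015 g/mol = 0.2864 mol
Divide by the smallest (0.1434 mol): C 1.000, H 1.998
Empirical formula: CH2
Empirical-formula mass = 14.03 g/mol; 84 ÷ 14.03 ≈ 6, so the molecular formula is C6H12.

C6H12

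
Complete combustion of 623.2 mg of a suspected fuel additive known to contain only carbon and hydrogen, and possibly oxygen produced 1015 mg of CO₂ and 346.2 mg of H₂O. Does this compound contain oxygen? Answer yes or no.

mol C = 1.015 g CO₂ ÷ 44.009 g/mol = 0.023063 mol
mol H = 2 × 0.3462 g H₂O ÷ 18.015 g/mol = 0.038435 mol
C and H account for only 0.31576 g of the 0.6232 g sample; the remaining 0.30744 g must be oxygen.

yes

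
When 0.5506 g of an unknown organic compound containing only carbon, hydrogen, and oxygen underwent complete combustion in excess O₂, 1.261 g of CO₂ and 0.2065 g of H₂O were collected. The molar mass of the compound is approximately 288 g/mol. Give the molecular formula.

mol C = 1.261 g CO₂ ÷ 44.009 g/mol = 0.028653 mol
mol H = 2 × 0.2065 g H₂O ÷ 18.015 g/mol = 0.022925 mol
mass O = 0.5506 − (0.34415 + 0.023109) = 0.18334 g → mol O = 0.18334 ÷ 15.999 = 0.011459 mol
Divide by the smallest (0.011459 mol): C 2.500, H 2.001, O 1.000
Multiplying each by 2 gives whole numbers: C 5.00, H 4.00, O 2.00
Empirical formula: C5H4O2
Empirical-formula mass = 96.08 g/mol; 288 ÷ 96.08 ≈ 3, so the molecular formula is C15H12O6.

C15H12O6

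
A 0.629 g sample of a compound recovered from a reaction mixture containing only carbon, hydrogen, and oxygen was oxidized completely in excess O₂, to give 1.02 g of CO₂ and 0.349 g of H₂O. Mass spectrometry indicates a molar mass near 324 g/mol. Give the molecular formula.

C12H20O10

mol C = 1.02 g CO₂ ÷ 44.009 g/mol = 0.02318 mol
mol H = 2 × 0.349 g H₂O ÷ 18.015 g/mol = 0.03875 mol
mass O = 0.629 − (0.2784 + 0.03906) = 0.3116 g → mol O = 0.3116 ÷ 15.999 = 0.01947 mol
Divide by the smallest (0.01947 mol): C 1.190, H 1.990, O 1.000
Multiplying each by 5 gives whole numbers: C 5.95, H 9.95, O 5.00
Empirical formula: C6H10O5
Empirical-formula mass = 162.14 g/mol; 324 ÷ 162.14 ≈ 2, so the molecular formula is C12H20O10.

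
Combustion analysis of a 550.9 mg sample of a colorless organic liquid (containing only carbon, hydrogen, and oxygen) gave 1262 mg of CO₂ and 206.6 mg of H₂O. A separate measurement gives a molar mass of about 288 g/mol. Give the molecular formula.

mol C = 1.262 g CO₂ ÷ 44.009 g/mol = 0.028676 mol
mol H = 2 × 0.2066 g H₂O ÷ 18.015 g/mol = 0.022936 mol
mass O = 0.5509 − (0.34443 + 0.023120) = 0.18335 g → mol O = 0.18335 ÷ 15.999 = 0.011460 mol
Divide by the smallest (0.011460 mol): C 2.502, H 2.001, O 1.000
Multiplying each by 2 gives whole numbers: C 5.00, H 4.00, O 2.00
Empirical formula: C5H4O2
Empirical-formula mass = 96.08 g/mol; 288 ÷ 96.08 ≈ 3, so the molecular formula is C15H12O6.

C15H12O6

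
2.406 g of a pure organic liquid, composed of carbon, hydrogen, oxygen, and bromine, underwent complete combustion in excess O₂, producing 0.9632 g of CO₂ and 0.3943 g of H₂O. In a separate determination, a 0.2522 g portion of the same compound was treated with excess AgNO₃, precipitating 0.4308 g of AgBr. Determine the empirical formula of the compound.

mol C = 0.9632 g CO₂ ÷ 44.009 g/mol = 0.021886 mol
mol H = 2 × 0.3943 g H₂O ÷ 18.015 g/mol = 0.043775 mol
From the AgBr data: mol Br per gram of compound = (0.4308 ÷ 187.772) ÷ 0.2522 = 0.0090970 mol/g, so in the 2.406 g combustion sample mol Br = 0.021887 mol
mass O = 2.406 − (0.26288 + 0.044125 + 1.7489) = 0.35010 g → mol O = 0.35010 ÷ 15.999 = 0.021883 mol
Divide by the smallest (0.021883 mol): C 1.000, H 2.000, Br 1.000, O 1.000

CH2BrO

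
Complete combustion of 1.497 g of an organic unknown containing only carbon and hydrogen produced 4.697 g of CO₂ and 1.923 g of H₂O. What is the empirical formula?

CH2

mol C = 4.697 g CO₂ ÷ 44.009 g/mol = 0.10673 mol
mol H = 2 × 1.923 g H₂O ÷ 18.015 g/mol = 0.21349 mol
Divide by the smallest (0.10673 mol): C 1.000, H 2.000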